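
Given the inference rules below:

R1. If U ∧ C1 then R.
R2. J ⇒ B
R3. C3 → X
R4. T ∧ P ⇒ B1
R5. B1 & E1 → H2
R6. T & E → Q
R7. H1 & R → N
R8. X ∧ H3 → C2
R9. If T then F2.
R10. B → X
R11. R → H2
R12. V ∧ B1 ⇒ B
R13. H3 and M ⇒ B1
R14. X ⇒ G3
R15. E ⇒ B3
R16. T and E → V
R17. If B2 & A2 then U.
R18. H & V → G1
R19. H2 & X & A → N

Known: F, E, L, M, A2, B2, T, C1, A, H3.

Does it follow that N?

Yes

B1  (by R13: H3, M)
V  (by R16: T, E)
U  (by R17: B2, A2)
R  (by R1: U, C1)
H2  (by R11: R)
B  (by R12: V, B1)
X  (by R10: B)
N  (by R19: H2, X, A)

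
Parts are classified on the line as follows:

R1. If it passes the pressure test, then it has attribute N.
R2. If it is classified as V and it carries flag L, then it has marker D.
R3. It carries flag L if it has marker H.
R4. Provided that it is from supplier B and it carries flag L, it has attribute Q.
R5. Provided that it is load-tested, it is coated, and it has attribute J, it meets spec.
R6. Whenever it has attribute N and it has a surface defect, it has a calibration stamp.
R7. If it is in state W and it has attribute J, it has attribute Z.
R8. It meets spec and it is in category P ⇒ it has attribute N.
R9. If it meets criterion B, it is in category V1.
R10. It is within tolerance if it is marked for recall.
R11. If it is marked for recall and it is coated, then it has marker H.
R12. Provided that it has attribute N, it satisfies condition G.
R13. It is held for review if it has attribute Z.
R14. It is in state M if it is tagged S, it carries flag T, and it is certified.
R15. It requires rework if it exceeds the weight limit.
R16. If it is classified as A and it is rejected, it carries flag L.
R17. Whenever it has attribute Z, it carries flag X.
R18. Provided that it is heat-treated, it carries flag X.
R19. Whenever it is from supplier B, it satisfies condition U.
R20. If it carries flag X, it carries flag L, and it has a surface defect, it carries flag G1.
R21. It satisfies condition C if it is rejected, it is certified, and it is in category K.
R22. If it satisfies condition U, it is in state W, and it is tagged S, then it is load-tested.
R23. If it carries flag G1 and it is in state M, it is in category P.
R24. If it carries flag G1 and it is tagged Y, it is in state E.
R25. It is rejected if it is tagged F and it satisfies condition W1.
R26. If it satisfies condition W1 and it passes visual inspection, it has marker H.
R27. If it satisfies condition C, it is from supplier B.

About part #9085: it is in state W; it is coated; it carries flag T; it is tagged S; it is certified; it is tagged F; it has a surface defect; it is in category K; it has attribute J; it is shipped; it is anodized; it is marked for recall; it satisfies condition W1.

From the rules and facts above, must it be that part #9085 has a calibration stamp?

Yes

By R7 (it is in state W, it has attribute J): it has attribute Z.
By R11 (it is marked for recall, it is coated): it has marker H.
By R14 (it is tagged S, it carries flag T, it is certified): it is in state M.
By R17 (it has attribute Z): it carries flag X.
By R25 (it is tagged F, it satisfies condition W1): it is rejected.
By R3 (it has marker H): it carries flag L.
By R20 (it carries flag X, it carries flag L, it has a surface defect): it carries flag G1.
By R21 (it is rejected, it is certified, it is in category K): it satisfies condition C.
By R23 (it carries flag G1, it is in state M): it is in category P.
By R27 (it satisfies condition C): it is from supplier B.
By R19 (it is from supplier B): it satisfies condition U.
By R22 (it satisfies condition U, it is in state W, it is tagged S): it is load-tested.
By R5 (it is load-tested, it is coated, it has attribute J): it meets spec.
By R8 (it meets spec, it is in category P): it has attribute N.
By R6 (it has attribute N, it has a surface defect): it has a calibration stamp.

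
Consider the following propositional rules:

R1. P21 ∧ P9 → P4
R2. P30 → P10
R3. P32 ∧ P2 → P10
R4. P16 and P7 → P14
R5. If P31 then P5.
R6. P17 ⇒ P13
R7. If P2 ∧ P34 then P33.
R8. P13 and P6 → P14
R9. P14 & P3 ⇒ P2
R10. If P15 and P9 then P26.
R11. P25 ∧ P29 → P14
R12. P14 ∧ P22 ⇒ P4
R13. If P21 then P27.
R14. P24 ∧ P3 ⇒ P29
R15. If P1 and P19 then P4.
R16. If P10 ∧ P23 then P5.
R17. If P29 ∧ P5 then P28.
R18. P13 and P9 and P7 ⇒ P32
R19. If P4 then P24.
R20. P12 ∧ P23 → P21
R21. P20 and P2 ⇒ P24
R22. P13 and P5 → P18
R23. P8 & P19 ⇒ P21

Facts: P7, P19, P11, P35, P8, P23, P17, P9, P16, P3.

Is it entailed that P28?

Yes

P14  (by R4: P16, P7)
P13  (by R6: P17)
P2  (by R9: P14, P3)
P32  (by R18: P13, P9, P7)
P21  (by R23: P8, P19)
P4  (by R1: P21, P9)
P10  (by R3: P32, P2)
P5  (by R16: P10, P23)
P24  (by R19: P4)
P29  (by R14: P24, P3)
P28  (by R17: P29, P5)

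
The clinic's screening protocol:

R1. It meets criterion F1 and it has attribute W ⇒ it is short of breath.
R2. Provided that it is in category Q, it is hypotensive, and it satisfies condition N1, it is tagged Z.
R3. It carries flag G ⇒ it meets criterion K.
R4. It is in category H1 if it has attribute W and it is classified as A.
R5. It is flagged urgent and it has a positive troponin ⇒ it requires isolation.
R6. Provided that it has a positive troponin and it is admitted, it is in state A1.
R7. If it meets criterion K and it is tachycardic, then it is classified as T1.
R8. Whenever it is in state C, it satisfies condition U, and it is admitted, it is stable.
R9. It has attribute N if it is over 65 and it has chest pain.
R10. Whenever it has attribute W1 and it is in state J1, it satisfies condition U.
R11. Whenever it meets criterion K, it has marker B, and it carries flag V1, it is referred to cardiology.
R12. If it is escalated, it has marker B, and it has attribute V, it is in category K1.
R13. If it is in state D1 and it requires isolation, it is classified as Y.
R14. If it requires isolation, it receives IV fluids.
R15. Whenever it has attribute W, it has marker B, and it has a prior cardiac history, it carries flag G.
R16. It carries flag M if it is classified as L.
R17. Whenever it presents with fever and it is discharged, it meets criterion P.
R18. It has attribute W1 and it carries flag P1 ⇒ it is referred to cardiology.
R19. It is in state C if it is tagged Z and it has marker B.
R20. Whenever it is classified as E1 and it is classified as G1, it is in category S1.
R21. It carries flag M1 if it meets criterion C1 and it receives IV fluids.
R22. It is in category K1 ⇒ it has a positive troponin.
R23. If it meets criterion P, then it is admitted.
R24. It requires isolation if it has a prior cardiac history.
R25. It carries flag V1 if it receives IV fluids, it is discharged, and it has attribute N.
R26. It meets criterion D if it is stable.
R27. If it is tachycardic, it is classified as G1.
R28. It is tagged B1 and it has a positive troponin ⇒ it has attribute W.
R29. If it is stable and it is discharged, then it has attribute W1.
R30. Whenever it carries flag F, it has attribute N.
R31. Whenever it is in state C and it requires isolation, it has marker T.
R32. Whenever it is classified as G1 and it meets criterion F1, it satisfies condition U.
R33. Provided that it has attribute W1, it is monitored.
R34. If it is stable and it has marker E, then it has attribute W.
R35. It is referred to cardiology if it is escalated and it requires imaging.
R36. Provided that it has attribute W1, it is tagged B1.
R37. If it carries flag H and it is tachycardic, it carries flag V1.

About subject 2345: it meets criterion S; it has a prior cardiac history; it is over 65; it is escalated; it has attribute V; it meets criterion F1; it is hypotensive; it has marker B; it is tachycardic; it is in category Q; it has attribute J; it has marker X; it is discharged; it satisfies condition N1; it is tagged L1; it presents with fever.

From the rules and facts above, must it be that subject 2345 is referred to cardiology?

Forward chaining from the given facts derives: is tagged Z, is in category K1, meets criterion P, is in state C, has a positive troponin, is admitted, requires isolation, is classified as G1, has marker T, satisfies condition U, is in state A1, is stable, receives IV fluids, meets criterion D, has attribute W1, is monitored, is tagged B1, has attribute W, is short of breath, carries flag G, meets criterion K, is classified as T1.
Rules concluding "it is referred to cardiology": R11 needs "it carries flag V1"; R18 needs "it carries flag P1"; R35 needs "it requires imaging" — none of these are established.

No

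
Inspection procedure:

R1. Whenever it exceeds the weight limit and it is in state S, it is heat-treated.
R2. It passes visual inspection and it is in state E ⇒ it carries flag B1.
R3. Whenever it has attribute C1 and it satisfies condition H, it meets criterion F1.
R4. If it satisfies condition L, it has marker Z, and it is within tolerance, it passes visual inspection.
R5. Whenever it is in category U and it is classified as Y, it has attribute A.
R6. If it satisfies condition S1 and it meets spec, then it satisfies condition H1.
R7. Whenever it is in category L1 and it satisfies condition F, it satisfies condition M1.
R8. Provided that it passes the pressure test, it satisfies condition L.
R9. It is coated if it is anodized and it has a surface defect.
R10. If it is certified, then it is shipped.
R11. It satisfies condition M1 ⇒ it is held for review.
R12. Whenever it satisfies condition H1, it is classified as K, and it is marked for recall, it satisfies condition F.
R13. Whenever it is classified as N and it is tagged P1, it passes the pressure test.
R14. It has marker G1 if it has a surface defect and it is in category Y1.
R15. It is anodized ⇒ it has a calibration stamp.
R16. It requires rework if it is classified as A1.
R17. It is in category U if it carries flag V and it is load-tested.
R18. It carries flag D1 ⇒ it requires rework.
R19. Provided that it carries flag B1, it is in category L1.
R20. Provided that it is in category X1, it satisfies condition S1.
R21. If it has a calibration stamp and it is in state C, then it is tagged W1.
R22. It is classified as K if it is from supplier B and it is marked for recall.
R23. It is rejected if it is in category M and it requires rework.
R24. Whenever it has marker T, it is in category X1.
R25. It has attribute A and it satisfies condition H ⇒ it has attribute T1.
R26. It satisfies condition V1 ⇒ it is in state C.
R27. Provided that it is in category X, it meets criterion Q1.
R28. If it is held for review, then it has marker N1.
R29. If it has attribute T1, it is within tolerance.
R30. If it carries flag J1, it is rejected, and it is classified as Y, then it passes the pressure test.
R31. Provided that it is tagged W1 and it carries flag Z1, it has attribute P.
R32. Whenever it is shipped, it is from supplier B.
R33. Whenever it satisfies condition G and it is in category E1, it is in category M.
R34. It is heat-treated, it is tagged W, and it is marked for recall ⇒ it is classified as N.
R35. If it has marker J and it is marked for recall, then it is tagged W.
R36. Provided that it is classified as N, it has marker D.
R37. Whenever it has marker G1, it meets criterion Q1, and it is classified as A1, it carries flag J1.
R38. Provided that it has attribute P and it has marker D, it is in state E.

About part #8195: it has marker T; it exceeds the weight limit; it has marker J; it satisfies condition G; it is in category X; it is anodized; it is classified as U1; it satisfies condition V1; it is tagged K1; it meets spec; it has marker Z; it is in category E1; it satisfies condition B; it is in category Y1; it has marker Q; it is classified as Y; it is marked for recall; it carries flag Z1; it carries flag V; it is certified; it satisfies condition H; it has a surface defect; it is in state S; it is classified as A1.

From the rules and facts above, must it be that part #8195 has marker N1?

No

Forward chaining from the given facts derives: is heat-treated, is coated, is shipped, has marker G1, has a calibration stamp, requires rework, is in category X1, is in state C, meets criterion Q1, is from supplier B, is in category M, is tagged W, carries flag J1, satisfies condition S1, is tagged W1, is classified as K, is rejected, passes the pressure test, has attribute P, is classified as N, has marker D, is in state E, satisfies condition H1, satisfies condition L, satisfies condition F.
The only rule concluding "it has marker N1" is R28, which needs "it is held for review"; that is never established.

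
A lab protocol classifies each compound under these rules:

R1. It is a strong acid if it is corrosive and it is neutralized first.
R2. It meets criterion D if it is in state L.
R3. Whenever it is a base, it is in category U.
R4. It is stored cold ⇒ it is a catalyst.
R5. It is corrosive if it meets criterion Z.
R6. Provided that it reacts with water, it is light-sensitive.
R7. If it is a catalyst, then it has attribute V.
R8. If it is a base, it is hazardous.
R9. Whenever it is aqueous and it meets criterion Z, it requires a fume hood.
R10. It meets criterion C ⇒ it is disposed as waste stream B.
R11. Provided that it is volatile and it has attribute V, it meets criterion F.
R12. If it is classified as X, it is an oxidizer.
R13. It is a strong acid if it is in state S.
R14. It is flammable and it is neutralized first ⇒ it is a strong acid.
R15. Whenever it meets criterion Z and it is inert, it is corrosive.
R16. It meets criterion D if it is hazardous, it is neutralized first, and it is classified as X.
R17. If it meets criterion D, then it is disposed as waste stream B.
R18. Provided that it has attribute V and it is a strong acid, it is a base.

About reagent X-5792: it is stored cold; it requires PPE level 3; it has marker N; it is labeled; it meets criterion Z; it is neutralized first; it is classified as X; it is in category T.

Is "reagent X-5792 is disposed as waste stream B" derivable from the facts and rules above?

By R4 (it is stored cold): it is a catalyst.
By R5 (it meets criterion Z): it is corrosive.
By R7 (it is a catalyst): it has attribute V.
By R1 (it is corrosive, it is neutralized first): it is a strong acid.
By R18 (it has attribute V, it is a strong acid): it is a base.
By R8 (it is a base): it is hazardous.
By R16 (it is hazardous, it is neutralized first, it is classified as X): it meets criterion D.
By R17 (it meets criterion D): it is disposed as waste stream B.

Yes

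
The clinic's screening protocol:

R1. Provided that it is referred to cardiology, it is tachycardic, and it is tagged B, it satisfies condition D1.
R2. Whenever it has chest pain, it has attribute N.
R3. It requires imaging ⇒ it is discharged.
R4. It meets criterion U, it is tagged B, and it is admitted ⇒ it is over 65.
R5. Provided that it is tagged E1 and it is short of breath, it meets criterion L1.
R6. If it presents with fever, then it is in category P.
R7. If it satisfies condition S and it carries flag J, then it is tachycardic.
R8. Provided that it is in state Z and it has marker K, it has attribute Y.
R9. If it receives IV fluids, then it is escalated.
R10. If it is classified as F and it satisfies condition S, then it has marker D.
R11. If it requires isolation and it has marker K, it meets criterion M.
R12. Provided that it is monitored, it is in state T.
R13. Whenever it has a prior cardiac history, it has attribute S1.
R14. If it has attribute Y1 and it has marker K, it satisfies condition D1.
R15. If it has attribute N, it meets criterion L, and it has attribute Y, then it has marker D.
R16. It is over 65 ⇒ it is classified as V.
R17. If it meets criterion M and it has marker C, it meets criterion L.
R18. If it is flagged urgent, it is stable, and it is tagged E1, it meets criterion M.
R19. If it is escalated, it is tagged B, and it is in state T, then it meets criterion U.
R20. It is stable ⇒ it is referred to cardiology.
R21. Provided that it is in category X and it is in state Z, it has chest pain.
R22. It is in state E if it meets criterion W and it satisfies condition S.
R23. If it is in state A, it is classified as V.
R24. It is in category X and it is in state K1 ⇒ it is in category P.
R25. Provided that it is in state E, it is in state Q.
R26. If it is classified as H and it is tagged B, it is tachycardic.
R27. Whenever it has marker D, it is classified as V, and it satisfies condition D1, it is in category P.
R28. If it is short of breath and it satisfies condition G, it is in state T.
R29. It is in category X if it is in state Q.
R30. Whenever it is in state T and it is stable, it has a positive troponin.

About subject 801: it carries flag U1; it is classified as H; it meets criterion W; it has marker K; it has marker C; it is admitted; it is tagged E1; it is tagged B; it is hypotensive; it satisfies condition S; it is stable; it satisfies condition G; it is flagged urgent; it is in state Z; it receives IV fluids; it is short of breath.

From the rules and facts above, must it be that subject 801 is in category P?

Yes

By R8 (it is in state Z, it has marker K): it has attribute Y.
By R9 (it receives IV fluids): it is escalated.
By R18 (it is flagged urgent, it is stable, it is tagged E1): it meets criterion M.
By R20 (it is stable): it is referred to cardiology.
By R22 (it meets criterion W, it satisfies condition S): it is in state E.
By R25 (it is in state E): it is in state Q.
By R26 (it is classified as H, it is tagged B): it is tachycardic.
By R28 (it is short of breath, it satisfies condition G): it is in state T.
By R29 (it is in state Q): it is in category X.
By R1 (it is referred to cardiology, it is tachycardic, it is tagged B): it satisfies condition D1.
By R17 (it meets criterion M, it has marker C): it meets criterion L.
By R19 (it is escalated, it is tagged B, it is in state T): it meets criterion U.
By R21 (it is in category X, it is in state Z): it has chest pain.
By R2 (it has chest pain): it has attribute N.
By R4 (it meets criterion U, it is tagged B, it is admitted): it is over 65.
By R15 (it has attribute N, it meets criterion L, it has attribute Y): it has marker D.
By R16 (it is over 65): it is classified as V.
By R27 (it has marker D, it is classified as V, it satisfies condition D1): it is in category P.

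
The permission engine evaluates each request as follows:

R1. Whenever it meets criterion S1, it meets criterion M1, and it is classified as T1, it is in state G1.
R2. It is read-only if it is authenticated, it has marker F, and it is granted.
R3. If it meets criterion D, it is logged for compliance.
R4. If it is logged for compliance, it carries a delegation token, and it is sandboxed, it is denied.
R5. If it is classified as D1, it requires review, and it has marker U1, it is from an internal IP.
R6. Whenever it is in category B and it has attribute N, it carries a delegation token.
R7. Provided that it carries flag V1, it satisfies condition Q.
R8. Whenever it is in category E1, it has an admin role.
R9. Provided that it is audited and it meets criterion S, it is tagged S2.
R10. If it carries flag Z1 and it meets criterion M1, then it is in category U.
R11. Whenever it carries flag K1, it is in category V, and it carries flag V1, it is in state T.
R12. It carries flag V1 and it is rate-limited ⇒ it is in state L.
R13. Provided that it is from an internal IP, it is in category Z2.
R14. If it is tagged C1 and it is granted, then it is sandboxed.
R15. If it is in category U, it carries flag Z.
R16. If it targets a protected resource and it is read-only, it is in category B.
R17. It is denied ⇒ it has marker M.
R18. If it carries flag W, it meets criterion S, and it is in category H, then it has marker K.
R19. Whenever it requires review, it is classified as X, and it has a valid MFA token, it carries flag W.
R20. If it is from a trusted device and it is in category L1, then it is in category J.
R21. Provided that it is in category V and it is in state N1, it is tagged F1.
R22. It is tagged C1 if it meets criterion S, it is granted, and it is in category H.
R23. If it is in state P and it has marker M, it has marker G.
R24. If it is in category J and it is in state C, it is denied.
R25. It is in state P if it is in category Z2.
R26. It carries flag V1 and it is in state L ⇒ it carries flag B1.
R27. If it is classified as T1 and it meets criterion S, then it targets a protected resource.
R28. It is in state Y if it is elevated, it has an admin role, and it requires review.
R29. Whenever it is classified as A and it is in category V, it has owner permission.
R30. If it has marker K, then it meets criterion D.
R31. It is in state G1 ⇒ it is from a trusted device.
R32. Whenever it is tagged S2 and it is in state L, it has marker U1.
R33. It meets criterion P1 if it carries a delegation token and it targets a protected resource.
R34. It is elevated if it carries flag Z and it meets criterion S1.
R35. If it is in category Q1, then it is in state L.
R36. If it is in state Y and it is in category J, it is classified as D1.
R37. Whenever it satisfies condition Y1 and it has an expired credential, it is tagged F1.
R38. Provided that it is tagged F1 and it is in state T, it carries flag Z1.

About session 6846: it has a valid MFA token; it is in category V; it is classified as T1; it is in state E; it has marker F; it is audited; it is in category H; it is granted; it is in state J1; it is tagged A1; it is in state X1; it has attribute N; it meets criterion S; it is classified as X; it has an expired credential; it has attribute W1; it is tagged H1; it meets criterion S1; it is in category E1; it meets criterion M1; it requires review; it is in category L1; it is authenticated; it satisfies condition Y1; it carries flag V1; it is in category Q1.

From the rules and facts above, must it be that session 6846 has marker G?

No

Forward chaining from the given facts derives: is in state G1, is read-only, satisfies condition Q, has an admin role, is tagged S2, carries flag W, is tagged C1, targets a protected resource, is from a trusted device, is in state L, is tagged F1, is sandboxed, is in category B, has marker K, is in category J, carries flag B1, meets criterion D, has marker U1, is logged for compliance, carries a delegation token, meets criterion P1, is denied, has marker M.
The only rule concluding "it has marker G" is R23, which needs "it is in state P"; that is never established.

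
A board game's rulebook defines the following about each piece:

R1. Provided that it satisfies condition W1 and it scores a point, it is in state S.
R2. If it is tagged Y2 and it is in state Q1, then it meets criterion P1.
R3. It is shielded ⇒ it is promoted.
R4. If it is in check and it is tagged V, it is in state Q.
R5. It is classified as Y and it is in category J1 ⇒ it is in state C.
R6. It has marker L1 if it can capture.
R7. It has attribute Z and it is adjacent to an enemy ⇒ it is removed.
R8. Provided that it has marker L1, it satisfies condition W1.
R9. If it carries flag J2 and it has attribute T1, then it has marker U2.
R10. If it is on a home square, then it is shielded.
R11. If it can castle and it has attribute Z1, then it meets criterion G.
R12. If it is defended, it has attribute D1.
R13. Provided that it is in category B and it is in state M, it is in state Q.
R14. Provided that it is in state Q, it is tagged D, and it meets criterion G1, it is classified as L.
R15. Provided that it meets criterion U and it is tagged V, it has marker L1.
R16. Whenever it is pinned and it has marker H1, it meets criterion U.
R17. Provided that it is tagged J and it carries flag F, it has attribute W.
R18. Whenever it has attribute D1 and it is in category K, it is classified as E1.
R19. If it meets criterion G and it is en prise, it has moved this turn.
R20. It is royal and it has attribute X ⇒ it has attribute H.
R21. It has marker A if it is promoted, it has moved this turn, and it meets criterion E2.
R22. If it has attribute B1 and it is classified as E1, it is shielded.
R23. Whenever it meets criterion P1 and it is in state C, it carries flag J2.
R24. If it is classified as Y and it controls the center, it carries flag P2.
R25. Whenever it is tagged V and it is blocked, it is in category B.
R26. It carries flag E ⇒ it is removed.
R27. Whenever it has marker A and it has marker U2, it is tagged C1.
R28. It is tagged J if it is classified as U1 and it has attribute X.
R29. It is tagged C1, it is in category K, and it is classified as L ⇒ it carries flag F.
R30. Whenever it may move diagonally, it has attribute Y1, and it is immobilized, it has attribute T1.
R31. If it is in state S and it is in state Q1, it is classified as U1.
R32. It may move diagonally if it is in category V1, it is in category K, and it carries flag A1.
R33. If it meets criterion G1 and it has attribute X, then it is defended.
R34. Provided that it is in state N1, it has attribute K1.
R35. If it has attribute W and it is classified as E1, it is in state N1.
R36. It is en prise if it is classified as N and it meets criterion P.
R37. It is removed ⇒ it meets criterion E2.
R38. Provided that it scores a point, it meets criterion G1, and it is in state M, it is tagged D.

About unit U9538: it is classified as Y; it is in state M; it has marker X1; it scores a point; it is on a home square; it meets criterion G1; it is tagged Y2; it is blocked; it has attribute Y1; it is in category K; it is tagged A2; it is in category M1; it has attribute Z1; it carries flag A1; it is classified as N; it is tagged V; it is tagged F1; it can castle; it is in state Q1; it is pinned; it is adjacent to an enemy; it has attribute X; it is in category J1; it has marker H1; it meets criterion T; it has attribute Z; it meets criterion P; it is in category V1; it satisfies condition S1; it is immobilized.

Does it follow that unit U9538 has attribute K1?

Yes

By R2 (it is tagged Y2, it is in state Q1): it meets criterion P1.
By R5 (it is classified as Y, it is in category J1): it is in state C.
By R7 (it has attribute Z, it is adjacent to an enemy): it is removed.
By R10 (it is on a home square): it is shielded.
By R11 (it can castle, it has attribute Z1): it meets criterion G.
By R16 (it is pinned, it has marker H1): it meets criterion U.
By R23 (it meets criterion P1, it is in state C): it carries flag J2.
By R25 (it is tagged V, it is blocked): it is in category B.
By R32 (it is in category V1, it is in category K, it carries flag A1): it may move diagonally.
By R33 (it meets criterion G1, it has attribute X): it is defended.
By R36 (it is classified as N, it meets criterion P): it is en prise.
By R37 (it is removed): it meets criterion E2.
By R38 (it scores a point, it meets criterion G1, it is in state M): it is tagged D.
By R3 (it is shielded): it is promoted.
By R12 (it is defended): it has attribute D1.
By R13 (it is in category B, it is in state M): it is in state Q.
By R14 (it is in state Q, it is tagged D, it meets criterion G1): it is classified as L.
By R15 (it meets criterion U, it is tagged V): it has marker L1.
By R18 (it has attribute D1, it is in category K): it is classified as E1.
By R19 (it meets criterion G, it is en prise): it has moved this turn.
By R21 (it is promoted, it has moved this turn, it meets criterion E2): it has marker A.
By R30 (it may move diagonally, it has attribute Y1, it is immobilized): it has attribute T1.
By R8 (it has marker L1): it satisfies condition W1.
By R9 (it carries flag J2, it has attribute T1): it has marker U2.
By R27 (it has marker A, it has marker U2): it is tagged C1.
By R29 (it is tagged C1, it is in category K, it is classified as L): it carries flag F.
By R1 (it satisfies condition W1, it scores a point): it is in state S.
By R31 (it is in state S, it is in state Q1): it is classified as U1.
By R28 (it is classified as U1, it has attribute X): it is tagged J.
By R17 (it is tagged J, it carries flag F): it has attribute W.
By R35 (it has attribute W, it is classified as E1): it is in state N1.
By R34 (it is in state N1): it has attribute K1.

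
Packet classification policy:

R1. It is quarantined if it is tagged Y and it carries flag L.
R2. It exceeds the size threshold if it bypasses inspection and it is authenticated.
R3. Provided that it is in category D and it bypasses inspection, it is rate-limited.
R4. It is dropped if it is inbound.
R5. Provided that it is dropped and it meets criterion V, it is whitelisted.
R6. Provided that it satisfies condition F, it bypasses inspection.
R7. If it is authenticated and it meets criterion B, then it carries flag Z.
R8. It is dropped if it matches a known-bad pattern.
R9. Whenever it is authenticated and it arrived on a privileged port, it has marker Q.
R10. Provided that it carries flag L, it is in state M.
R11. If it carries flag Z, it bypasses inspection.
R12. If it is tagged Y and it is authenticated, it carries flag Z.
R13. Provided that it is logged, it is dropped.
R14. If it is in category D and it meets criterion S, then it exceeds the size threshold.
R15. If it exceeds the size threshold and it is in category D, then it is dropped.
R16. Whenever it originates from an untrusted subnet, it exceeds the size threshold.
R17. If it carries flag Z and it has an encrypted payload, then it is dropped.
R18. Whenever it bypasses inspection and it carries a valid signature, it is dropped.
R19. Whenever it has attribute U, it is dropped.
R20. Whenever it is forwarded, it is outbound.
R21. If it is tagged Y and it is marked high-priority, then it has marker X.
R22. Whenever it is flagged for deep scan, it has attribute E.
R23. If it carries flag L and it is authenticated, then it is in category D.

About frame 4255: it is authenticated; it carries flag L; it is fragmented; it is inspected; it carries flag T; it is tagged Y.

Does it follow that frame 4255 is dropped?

By R12 (it is tagged Y, it is authenticated): it carries flag Z.
By R23 (it carries flag L, it is authenticated): it is in category D.
By R11 (it carries flag Z): it bypasses inspection.
By R2 (it bypasses inspection, it is authenticated): it exceeds the size threshold.
By R15 (it exceeds the size threshold, it is in category D): it is dropped.

Yes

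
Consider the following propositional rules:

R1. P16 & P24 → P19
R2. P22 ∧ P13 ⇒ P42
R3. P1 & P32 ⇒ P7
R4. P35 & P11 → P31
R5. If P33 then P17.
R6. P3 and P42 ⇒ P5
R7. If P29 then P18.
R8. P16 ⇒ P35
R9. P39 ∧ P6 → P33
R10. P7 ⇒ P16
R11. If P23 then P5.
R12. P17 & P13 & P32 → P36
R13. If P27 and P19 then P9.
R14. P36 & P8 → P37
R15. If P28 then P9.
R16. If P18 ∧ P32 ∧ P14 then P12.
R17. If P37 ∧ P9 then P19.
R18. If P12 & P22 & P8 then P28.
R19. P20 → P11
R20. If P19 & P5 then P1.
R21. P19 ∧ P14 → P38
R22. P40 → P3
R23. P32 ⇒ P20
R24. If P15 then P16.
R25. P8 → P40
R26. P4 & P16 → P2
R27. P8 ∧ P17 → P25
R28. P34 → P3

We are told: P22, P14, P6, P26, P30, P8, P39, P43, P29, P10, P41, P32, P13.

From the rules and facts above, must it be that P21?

Forward chaining from the given facts derives: P42, P18, P33, P12, P28, P20, P40, P17, P36, P37, P9, P19, P11, P38, P3, P25, P5, P1, P7, P16, P35, P31.
No rule has P21 as its conclusion, and it is not among the given facts.

No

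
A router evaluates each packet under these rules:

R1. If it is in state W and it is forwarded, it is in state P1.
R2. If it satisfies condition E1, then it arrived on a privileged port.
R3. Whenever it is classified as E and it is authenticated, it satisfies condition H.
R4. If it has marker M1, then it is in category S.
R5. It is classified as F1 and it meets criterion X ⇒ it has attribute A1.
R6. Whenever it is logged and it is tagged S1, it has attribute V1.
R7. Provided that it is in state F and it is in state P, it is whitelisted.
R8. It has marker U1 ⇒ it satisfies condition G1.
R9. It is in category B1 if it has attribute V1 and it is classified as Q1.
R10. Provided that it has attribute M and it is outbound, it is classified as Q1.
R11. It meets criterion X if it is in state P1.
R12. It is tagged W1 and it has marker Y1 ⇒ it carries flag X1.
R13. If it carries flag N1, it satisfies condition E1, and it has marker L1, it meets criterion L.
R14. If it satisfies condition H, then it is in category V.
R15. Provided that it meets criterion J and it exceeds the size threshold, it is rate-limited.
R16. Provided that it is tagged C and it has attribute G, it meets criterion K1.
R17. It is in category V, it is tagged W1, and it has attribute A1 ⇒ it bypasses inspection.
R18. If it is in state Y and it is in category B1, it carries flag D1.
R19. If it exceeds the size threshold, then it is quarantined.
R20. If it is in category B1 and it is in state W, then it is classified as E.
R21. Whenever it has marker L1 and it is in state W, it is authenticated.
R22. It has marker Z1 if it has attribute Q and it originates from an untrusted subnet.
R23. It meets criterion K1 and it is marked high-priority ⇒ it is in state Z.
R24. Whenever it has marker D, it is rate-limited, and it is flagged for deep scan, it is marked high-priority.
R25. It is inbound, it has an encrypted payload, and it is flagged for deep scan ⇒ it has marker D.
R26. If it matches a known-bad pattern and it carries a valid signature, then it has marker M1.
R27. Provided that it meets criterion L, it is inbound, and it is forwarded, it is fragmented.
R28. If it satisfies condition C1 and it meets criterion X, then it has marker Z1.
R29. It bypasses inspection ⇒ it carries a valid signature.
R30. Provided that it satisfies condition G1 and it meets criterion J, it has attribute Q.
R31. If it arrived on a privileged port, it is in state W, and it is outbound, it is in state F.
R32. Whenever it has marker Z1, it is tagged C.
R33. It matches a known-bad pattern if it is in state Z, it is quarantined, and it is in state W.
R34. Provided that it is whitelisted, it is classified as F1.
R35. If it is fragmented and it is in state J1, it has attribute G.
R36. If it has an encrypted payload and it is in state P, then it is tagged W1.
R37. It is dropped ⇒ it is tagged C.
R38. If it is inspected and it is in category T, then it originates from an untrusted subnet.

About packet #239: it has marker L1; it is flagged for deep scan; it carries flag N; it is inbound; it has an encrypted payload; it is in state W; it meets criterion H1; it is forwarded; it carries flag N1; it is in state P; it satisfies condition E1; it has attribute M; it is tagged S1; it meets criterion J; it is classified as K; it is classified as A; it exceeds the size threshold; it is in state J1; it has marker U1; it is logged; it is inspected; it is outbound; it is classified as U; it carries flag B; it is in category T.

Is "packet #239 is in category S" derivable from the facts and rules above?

By R1 (it is in state W, it is forwarded): it is in state P1.
By R2 (it satisfies condition E1): it arrived on a privileged port.
By R6 (it is logged, it is tagged S1): it has attribute V1.
By R8 (it has marker U1): it satisfies condition G1.
By R10 (it has attribute M, it is outbound): it is classified as Q1.
By R11 (it is in state P1): it meets criterion X.
By R13 (it carries flag N1, it satisfies condition E1, it has marker L1): it meets criterion L.
By R15 (it meets criterion J, it exceeds the size threshold): it is rate-limited.
By R19 (it exceeds the size threshold): it is quarantined.
By R21 (it has marker L1, it is in state W): it is authenticated.
By R25 (it is inbound, it has an encrypted payload, it is flagged for deep scan): it has marker D.
By R27 (it meets criterion L, it is inbound, it is forwarded): it is fragmented.
By R30 (it satisfies condition G1, it meets criterion J): it has attribute Q.
By R31 (it arrived on a privileged port, it is in state W, it is outbound): it is in state F.
By R35 (it is fragmented, it is in state J1): it has attribute G.
By R36 (it has an encrypted payload, it is in state P): it is tagged W1.
By R38 (it is inspected, it is in category T): it originates from an untrusted subnet.
By R7 (it is in state F, it is in state P): it is whitelisted.
By R9 (it has attribute V1, it is classified as Q1): it is in category B1.
By R20 (it is in category B1, it is in state W): it is classified as E.
By R22 (it has attribute Q, it originates from an untrusted subnet): it has marker Z1.
By R24 (it has marker D, it is rate-limited, it is flagged for deep scan): it is marked high-priority.
By R32 (it has marker Z1): it is tagged C.
By R34 (it is whitelisted): it is classified as F1.
By R3 (it is classified as E, it is authenticated): it satisfies condition H.
By R5 (it is classified as F1, it meets criterion X): it has attribute A1.
By R14 (it satisfies condition H): it is in category V.
By R16 (it is tagged C, it has attribute G): it meets criterion K1.
By R17 (it is in category V, it is tagged W1, it has attribute A1): it bypasses inspection.
By R23 (it meets criterion K1, it is marked high-priority): it is in state Z.
By R29 (it bypasses inspection): it carries a valid signature.
By R33 (it is in state Z, it is quarantined, it is in state W): it matches a known-bad pattern.
By R26 (it matches a known-bad pattern, it carries a valid signature): it has marker M1.
By R4 (it has marker M1): it is in category S.

Yes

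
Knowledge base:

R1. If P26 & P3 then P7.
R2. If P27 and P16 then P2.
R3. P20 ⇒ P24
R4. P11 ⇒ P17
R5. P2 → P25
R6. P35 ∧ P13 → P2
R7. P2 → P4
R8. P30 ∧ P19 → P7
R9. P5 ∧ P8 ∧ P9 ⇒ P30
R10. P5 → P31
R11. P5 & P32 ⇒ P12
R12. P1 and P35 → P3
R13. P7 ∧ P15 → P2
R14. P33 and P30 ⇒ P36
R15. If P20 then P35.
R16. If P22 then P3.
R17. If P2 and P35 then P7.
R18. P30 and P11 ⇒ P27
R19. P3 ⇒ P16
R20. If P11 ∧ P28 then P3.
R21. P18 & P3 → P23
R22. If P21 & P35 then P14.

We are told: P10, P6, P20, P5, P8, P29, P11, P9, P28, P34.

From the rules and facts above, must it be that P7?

P30  (by R9: P5, P8, P9)
P35  (by R15: P20)
P27  (by R18: P30, P11)
P3  (by R20: P11, P28)
P16  (by R19: P3)
P2  (by R2: P27, P16)
P7  (by R17: P2, P35)

Yes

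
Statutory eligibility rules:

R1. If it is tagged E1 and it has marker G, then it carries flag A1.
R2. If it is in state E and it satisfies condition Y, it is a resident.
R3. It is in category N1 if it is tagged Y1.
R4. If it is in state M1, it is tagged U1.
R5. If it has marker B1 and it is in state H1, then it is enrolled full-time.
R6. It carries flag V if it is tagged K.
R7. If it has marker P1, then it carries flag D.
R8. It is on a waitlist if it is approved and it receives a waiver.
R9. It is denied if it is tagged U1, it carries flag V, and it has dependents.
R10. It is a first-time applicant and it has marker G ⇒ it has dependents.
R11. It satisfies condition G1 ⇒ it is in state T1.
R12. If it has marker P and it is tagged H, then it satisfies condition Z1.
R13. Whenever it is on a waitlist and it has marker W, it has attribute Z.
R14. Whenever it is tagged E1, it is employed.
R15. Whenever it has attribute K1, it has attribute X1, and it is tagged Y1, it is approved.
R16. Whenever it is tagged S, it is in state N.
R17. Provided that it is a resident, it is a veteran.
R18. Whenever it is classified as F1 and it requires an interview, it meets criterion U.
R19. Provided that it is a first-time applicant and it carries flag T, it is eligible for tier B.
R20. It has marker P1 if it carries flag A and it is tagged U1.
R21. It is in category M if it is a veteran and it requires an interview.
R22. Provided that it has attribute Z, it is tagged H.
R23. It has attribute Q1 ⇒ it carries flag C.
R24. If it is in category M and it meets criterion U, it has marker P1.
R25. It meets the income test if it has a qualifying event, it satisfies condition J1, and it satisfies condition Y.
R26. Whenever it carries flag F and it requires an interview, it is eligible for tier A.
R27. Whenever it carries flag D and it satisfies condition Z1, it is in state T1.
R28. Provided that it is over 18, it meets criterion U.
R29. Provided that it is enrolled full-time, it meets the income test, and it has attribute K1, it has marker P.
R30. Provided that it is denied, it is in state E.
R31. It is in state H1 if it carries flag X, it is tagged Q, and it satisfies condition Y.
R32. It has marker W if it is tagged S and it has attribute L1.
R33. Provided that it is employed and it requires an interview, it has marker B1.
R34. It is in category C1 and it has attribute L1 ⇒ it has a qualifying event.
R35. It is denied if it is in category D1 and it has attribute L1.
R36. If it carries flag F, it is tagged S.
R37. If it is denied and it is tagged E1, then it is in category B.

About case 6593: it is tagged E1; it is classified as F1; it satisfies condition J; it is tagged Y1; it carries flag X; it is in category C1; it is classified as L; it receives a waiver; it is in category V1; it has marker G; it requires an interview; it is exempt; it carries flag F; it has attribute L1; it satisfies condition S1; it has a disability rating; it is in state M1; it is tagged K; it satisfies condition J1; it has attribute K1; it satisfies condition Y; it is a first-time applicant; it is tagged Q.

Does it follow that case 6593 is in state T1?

No

Forward chaining from the given facts derives: carries flag A1, is in category N1, is tagged U1, carries flag V, has dependents, is employed, meets criterion U, is eligible for tier A, is in state H1, has marker B1, has a qualifying event, is tagged S, is enrolled full-time, is denied, is in state N, meets the income test, has marker P, is in state E, has marker W, is in category B, is a resident, is a veteran, is in category M, has marker P1, carries flag D.
Rules concluding "it is in state T1": R11 needs "it satisfies condition G1"; R27 needs "it satisfies condition Z1" — none of these are established.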